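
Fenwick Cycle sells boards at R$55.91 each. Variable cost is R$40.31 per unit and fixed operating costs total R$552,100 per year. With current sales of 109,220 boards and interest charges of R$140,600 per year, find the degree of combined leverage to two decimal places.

Contribution at this volume is 109,220 × R$15.60 = R$1,703,832.00.
EBIT = R$1,703,832.00 − R$552,100 = R$1,151,732.00. Interest = R$140,600.00.
DOL = R$1,703,832.00 ÷ R$1,151,732.00 = 1.4794; DFL = R$1,151,732.00 ÷ R$1,011,132.00 = 1.1391.
Combined leverage = 1.4794 × 1.1391 = 1.6852.

1.69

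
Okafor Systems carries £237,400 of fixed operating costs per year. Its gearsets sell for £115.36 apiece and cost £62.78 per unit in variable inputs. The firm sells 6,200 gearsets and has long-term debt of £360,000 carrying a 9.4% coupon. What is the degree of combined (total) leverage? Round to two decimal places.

5.95

Contribution at this volume is 6,200 × £52.58 = £325,996.00.
Subtracting fixed costs: EBIT = £325,996.00 − £237,400 = £88,596.00. Interest = £33,840.00.
DOL = £325,996.00 ÷ £88,596.00 = 3.6796; DFL = £88,596.00 ÷ £54,756.00 = 1.6180.
Combined leverage = 3.6796 × 1.6180 = 5.9536.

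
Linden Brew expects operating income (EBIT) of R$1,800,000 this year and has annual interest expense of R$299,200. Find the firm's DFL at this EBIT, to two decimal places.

Interest = R$299,200.00.
DFL = EBIT ÷ (EBIT − I) = R$1,800,000 ÷ (R$1,800,000 − R$299,200.00) = R$1,800,000 ÷ R$1,500,800.00 = 1.1994.

1.20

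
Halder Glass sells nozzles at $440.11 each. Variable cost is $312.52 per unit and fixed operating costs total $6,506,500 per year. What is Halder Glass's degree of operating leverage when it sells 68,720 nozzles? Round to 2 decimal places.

3.88

At 68,720 units, contribution = 68,720 × $127.59 = $8,767,984.80.
EBIT = $8,767,984.80 − $6,506,500 = $2,261,484.80.
DOL = contribution ÷ EBIT = $8,767,984.80 ÷ $2,261,484.80 = 3.8771.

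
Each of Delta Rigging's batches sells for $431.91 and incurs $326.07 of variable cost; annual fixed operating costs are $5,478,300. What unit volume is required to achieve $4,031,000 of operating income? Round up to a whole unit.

Contribution margin per unit = $431.91 − $326.07 = $105.84.
Units = (FC + target) / CM = ($5,478,300 + $4,031,000) / $105.84 = 89,845.99, so 89,846 batches.

89,846 batches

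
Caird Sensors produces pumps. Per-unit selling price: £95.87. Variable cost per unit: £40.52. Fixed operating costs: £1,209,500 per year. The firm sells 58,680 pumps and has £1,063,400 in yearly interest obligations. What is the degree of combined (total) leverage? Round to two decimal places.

At 58,680 units, contribution = 58,680 × £55.35 = £3,247,938.00.
EBIT = £3,247,938.00 − £1,209,500 = £2,038,438.00. Interest = £1,063,400.00.
DOL = £3,247,938.00 ÷ £2,038,438.00 = 1.5933; DFL = £2,038,438.00 ÷ £975,038.00 = 2.0906.
DCL = DOL × DFL = 1.5933 × 2.0906 = 3.3310.

3.33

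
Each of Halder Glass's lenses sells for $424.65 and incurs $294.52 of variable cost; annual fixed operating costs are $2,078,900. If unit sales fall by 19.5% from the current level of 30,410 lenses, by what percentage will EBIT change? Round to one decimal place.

Contribution at this volume is 30,410 × $130.13 = $3,957,253.30.
Subtracting fixed costs: EBIT = $3,957,253.30 − $2,078,900 = $1,878,353.30.
Degree of operating leverage = $3,957,253.30 / $1,878,353.30 = 2.1068.
So EBIT moves 2.1068 × (-19.5%) = -41.1%.

-41.1%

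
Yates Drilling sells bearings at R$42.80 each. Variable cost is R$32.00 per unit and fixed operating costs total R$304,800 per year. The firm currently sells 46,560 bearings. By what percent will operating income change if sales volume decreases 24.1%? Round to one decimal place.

Contribution at this volume is 46,560 × R$10.80 = R$502,848.00.
Operating income = contribution − fixed costs = R$502,848.00 − R$304,800 = R$198,048.00.
So DOL = total CM / EBIT = R$502,848.00 / R$198,048.00 = 2.5390.
So EBIT moves 2.5390 × (-24.1%) = -61.2%.

-61.2%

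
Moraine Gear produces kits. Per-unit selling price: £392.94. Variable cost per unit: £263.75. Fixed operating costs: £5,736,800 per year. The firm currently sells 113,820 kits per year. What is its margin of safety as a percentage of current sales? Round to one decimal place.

Unit CM = price − variable cost = £392.94 − £263.75 = £129.19. Break-even units = £5,736,800 ÷ £129.19 = 44,405.91; break-even revenue = 44,405.91 × £392.94 = £17,448,859.76.
Actual sales revenue = 113,820 × £392.94 = £44,724,430.80.
Margin of safety = (£44,724,430.80 − £17,448,859.76) ÷ £44,724,430.80 = 61.0%.

61.0%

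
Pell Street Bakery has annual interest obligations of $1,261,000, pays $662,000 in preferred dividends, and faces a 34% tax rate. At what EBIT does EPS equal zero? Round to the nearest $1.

$2,264,030

Preferred dividends are paid after tax, so their pre-tax equivalent is $662,000 ÷ (1 − 0.34) = $1,003,030.30.
EPS = 0 when EBIT covers interest plus the pre-tax preferred burden: $1,261,000 + $1,003,030.30 = $2,264,030.30.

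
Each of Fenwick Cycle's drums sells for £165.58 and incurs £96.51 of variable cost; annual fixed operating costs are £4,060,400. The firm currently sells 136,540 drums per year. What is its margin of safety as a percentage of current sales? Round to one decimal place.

56.9%

Each unit contributes £165.58 − £96.51 = £69.07. Break-even units = £4,060,400 ÷ £69.07 = 58,786.74; break-even revenue = 58,786.74 × £165.58 = £9,733,908.09.
Current sales = 136,540 × £165.58 = £22,608,293.20.
Margin of safety = (£22,608,293.20 − £9,733,908.09) ÷ £22,608,293.20 = 56.9%.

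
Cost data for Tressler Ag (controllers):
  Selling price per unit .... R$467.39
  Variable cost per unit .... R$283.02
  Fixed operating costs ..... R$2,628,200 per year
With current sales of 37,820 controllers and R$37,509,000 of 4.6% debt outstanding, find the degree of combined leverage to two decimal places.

2.66

At 37,820 units, contribution = 37,820 × R$184.37 = R$6,972,873.40.
EBIT = R$6,972,873.40 − R$2,628,200 = R$4,344,673.40. Interest = R$1,725,414.00, so EBIT − I = R$2,619,259.40.
DCL = contribution ÷ (EBIT − I) = R$6,972,873.40 ÷ R$2,619,259.40 = 2.6622.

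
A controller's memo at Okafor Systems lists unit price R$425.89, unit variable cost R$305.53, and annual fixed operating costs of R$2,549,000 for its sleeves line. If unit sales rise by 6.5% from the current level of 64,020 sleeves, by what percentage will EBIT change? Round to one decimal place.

+9.7%

Total contribution margin = 64,020 × R$120.36 = R$7,705,447.20.
EBIT = R$7,705,447.20 − R$2,549,000 = R$5,156,447.20.
DOL = contribution ÷ EBIT = R$7,705,447.20 ÷ R$5,156,447.20 = 1.4943.
Operating income changes by 1.4943 × +6.5% = +9.7%.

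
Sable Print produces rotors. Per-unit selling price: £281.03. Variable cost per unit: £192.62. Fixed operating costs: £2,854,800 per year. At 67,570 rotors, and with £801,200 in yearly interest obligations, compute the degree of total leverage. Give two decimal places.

2.58

Total contribution margin = 67,570 × £88.41 = £5,973,863.70.
Subtracting fixed costs: EBIT = £5,973,863.70 − £2,854,800 = £3,119,063.70. Interest = £801,200.00.
DOL = £5,973,863.70 ÷ £3,119,063.70 = 1.9153; DFL = £3,119,063.70 ÷ £2,317,863.70 = 1.3457.
DCL = DOL × DFL = 1.9153 × 1.3457 = 2.5774.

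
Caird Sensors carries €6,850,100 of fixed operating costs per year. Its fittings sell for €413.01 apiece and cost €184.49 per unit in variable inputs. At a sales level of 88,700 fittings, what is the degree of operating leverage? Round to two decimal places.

1.51

At 88,700 units, contribution = 88,700 × €228.52 = €20,269,724.00.
Operating income = contribution − fixed costs = €20,269,724.00 − €6,850,100 = €13,419,624.00.
DOL = contribution ÷ EBIT = €20,269,724.00 ÷ €13,419,624.00 = 1.5105.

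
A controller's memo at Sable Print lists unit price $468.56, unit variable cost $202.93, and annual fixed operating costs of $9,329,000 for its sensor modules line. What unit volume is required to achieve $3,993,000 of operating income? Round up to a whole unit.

50,153 sensor modules

Contribution margin per unit = $468.56 − $202.93 = $265.63.
Required volume = (fixed costs + target profit) ÷ CM = ($9,329,000 + $3,993,000) ÷ $265.63 = 50,152.47, so 50,153 sensor modules.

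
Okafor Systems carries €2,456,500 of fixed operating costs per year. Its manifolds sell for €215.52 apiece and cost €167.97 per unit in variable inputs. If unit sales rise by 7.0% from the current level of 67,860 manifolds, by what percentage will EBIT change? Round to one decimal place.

At 67,860 units, contribution = 67,860 × €47.55 = €3,226,743.00.
Subtracting fixed costs: EBIT = €3,226,743.00 − €2,456,500 = €770,243.00.
So DOL = total CM / EBIT = €3,226,743.00 / €770,243.00 = 4.1893.
Operating income changes by 4.1893 × +7.0% = +29.3%.

+29.3%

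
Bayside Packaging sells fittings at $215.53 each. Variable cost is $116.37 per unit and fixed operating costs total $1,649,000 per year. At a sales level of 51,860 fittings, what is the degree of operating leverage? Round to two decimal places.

At 51,860 units, contribution = 51,860 × $99.16 = $5,142,437.60.
EBIT = $5,142,437.60 − $1,649,000 = $3,493,437.60.
DOL = contribution ÷ EBIT = $5,142,437.60 ÷ $3,493,437.60 = 1.4720.

1.47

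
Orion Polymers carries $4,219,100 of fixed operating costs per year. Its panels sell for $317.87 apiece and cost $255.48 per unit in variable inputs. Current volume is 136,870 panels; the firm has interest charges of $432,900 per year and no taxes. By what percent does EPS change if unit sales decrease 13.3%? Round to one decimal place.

At 136,870 units, contribution = 136,870 × $62.39 = $8,539,319.30.
Subtracting fixed costs: EBIT = $8,539,319.30 − $4,219,100 = $4,320,219.30.
Interest = $432,900.00, so EBIT − I = $3,887,319.30.
DCL = total CM / (EBIT − I) = $8,539,319.30 / $3,887,319.30 = 2.1967.
%ΔEPS = DCL × %ΔSales = 2.1967 × -13.3% = -29.2%.

-29.2%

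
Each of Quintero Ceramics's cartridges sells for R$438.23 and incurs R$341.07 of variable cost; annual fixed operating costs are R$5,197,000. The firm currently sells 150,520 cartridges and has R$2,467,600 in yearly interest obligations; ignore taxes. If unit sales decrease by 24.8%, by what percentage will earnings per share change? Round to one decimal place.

Total contribution margin = 150,520 × R$97.16 = R$14,624,523.20.
Operating income = contribution − fixed costs = R$14,624,523.20 − R$5,197,000 = R$9,427,523.20.
Interest = R$2,467,600.00, so EBIT − I = R$6,959,923.20.
DCL = total CM / (EBIT − I) = R$14,624,523.20 / R$6,959,923.20 = 2.1012.
EPS therefore changes by 2.1012 × (-24.8%) = -52.1%.

-52.1%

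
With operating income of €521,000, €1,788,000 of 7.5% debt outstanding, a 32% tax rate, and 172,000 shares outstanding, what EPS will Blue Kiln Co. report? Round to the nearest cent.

Pre-tax income = €521,000 − €134,100.00 = €386,900.00.
Net income = €386,900.00 × (1 − 0.32) = €263,092.00.
Per share: €263,092.00 / 172,000 shares = €1.53.

€1.53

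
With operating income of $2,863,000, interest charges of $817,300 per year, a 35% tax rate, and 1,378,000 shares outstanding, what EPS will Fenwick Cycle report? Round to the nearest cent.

$0.96

Pre-tax income = $2,863,000 − $817,300.00 = $2,045,700.00.
After tax at 35%: net income = $2,045,700.00 × 0.65 = $1,329,705.00.
Per share: $1,329,705.00 / 1,378,000 shares = $0.96.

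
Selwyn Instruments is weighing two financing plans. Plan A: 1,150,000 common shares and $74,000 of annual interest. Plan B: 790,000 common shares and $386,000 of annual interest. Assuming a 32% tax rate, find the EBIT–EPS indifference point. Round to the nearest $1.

At indifference, (EBIT − 74,000)(1 − t)/1,150,000 = (EBIT − 386,000)(1 − t)/790,000.
Cancelling (1 − t) and cross-multiplying: 790,000·(EBIT − 74,000) = 1,150,000·(EBIT − 386,000).
Solving, EBIT = (386,000·1,150,000 − 74,000·790,000) / (1,150,000 − 790,000) = 385,440,000,000 / 360,000 = 1,070,666.67.

$1,070,667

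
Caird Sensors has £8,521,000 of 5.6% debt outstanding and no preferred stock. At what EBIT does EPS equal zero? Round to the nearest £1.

Annual interest = 5.6% × £8,521,000 = £477,176.00.
With no preferred dividends, EPS = 0 when EBIT exactly covers interest, so the financial break-even EBIT is £477,176.00.

£477,176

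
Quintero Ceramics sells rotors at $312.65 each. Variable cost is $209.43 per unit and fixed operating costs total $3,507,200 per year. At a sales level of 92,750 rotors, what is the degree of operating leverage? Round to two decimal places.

1.58

Total contribution margin = 92,750 × $103.22 = $9,573,655.00.
Subtracting fixed costs: EBIT = $9,573,655.00 − $3,507,200 = $6,066,455.00.
So DOL = total CM / EBIT = $9,573,655.00 / $6,066,455.00 = 1.5781.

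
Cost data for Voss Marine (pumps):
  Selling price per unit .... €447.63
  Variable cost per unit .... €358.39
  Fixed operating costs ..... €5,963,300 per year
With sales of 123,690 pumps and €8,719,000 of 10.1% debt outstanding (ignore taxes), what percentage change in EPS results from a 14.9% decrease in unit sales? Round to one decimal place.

-39.2%

Total contribution margin = 123,690 × €89.24 = €11,038,095.60.
Operating income = contribution − fixed costs = €11,038,095.60 − €5,963,300 = €5,074,795.60.
After interest of €880,619.00, pre-tax earnings = €4,194,176.60.
Degree of combined leverage = contribution ÷ (EBIT − I) = €11,038,095.60 ÷ €4,194,176.60 = 2.6318.
%ΔEPS = DCL × %ΔSales = 2.6318 × -14.9% = -39.2%.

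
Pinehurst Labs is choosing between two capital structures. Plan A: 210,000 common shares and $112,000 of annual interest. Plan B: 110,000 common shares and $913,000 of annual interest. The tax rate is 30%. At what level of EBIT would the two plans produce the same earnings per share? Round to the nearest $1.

At indifference, (EBIT − 112,000)(1 − t)/210,000 = (EBIT − 913,000)(1 − t)/110,000.
The (1 − t) factor cancels: (EBIT − 112,000) × 110,000 = (EBIT − 913,000) × 210,000.
EBIT × (210,000 − 110,000) = 913,000 × 210,000 − 112,000 × 110,000 = 179,410,000,000, so EBIT = 179,410,000,000 ÷ 100,000 = 1,794,100.00.

$1,794,100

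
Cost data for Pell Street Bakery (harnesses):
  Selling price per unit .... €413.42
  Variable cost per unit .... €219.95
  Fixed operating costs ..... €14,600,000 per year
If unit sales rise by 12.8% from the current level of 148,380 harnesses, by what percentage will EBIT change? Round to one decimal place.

At 148,380 units, contribution = 148,380 × €193.47 = €28,707,078.60.
Operating income = contribution − fixed costs = €28,707,078.60 − €14,600,000 = €14,107,078.60.
DOL = contribution ÷ EBIT = €28,707,078.60 ÷ €14,107,078.60 = 2.0349.
%ΔEBIT = DOL × %ΔSales = 2.0349 × +12.8% = +26.0%.

+26.0%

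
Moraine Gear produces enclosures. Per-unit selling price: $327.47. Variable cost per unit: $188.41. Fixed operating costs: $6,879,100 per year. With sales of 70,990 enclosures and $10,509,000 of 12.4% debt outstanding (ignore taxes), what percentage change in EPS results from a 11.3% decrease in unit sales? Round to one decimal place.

-66.0%

Total contribution margin = 70,990 × $139.06 = $9,871,869.40.
Subtracting fixed costs: EBIT = $9,871,869.40 − $6,879,100 = $2,992,769.40.
After interest of $1,303,116.00, pre-tax earnings = $1,689,653.40.
DCL = total CM / (EBIT − I) = $9,871,869.40 / $1,689,653.40 = 5.8425.
%ΔEPS = DCL × %ΔSales = 5.8425 × -11.3% = -66.0%.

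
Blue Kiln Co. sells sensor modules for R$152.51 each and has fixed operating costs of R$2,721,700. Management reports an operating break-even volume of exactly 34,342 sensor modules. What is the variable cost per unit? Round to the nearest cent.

R$73.26

At break-even, FC = Q × (P − VC), so P − VC = R$2,721,700 ÷ 34,342 = R$79.2528.
Hence VC = price − CM = R$152.51 − R$79.2528 = R$73.26.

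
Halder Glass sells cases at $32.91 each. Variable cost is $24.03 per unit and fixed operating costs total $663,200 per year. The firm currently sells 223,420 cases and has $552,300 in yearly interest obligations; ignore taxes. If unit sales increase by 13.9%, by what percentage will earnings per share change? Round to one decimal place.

Total contribution margin = 223,420 × $8.88 = $1,983,969.60.
EBIT = $1,983,969.60 − $663,200 = $1,320,769.60.
Interest = $552,300.00, so EBIT − I = $768,469.60.
Degree of combined leverage = contribution ÷ (EBIT − I) = $1,983,969.60 ÷ $768,469.60 = 2.5817.
%ΔEPS = DCL × %ΔSales = 2.5817 × +13.9% = +35.9%.

+35.9%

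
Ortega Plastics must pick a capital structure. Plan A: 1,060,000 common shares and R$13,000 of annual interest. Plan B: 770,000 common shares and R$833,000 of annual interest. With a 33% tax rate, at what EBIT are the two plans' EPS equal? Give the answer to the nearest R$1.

Set EPS_A = EPS_B: (EBIT − R$13,000)(1 − 0.33) ÷ 1,060,000 = (EBIT − R$833,000)(1 − 0.33) ÷ 770,000.
The (1 − t) factor cancels: (EBIT − 13,000) × 770,000 = (EBIT − 833,000) × 1,060,000.
Solving, EBIT = (833,000·1,060,000 − 13,000·770,000) / (1,060,000 − 770,000) = 872,970,000,000 / 290,000 = 3,010,241.38.

R$3,010,241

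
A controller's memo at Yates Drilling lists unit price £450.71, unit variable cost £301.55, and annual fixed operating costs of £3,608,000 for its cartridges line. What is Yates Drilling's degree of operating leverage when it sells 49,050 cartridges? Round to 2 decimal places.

1.97

At 49,050 units, contribution = 49,050 × £149.16 = £7,316,298.00.
Operating income = contribution − fixed costs = £7,316,298.00 − £3,608,000 = £3,708,298.00.
DOL = contribution ÷ EBIT = £7,316,298.00 ÷ £3,708,298.00 = 1.9730.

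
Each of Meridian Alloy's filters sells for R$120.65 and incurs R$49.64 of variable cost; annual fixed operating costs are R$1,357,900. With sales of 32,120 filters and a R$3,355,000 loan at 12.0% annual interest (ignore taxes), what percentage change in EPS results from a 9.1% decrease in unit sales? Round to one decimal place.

-39.9%

At 32,120 units, contribution = 32,120 × R$71.01 = R$2,280,841.20.
EBIT = R$2,280,841.20 − R$1,357,900 = R$922,941.20.
Interest = R$402,600.00, so EBIT − I = R$520,341.20.
DCL = total CM / (EBIT − I) = R$2,280,841.20 / R$520,341.20 = 4.3834.
EPS therefore changes by 4.3834 × (-9.1%) = -39.9%.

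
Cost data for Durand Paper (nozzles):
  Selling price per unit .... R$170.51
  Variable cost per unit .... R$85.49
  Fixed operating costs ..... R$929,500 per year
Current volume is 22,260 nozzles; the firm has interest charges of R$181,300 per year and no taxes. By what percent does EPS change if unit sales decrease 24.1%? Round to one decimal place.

Contribution at this volume is 22,260 × R$85.02 = R$1,892,545.20.
Operating income = contribution − fixed costs = R$1,892,545.20 − R$929,500 = R$963,045.20.
After interest of R$181,300.00, pre-tax earnings = R$781,745.20.
DCL = total CM / (EBIT − I) = R$1,892,545.20 / R$781,745.20 = 2.4209.
%ΔEPS = DCL × %ΔSales = 2.4209 × -24.1% = -58.3%.

-58.3%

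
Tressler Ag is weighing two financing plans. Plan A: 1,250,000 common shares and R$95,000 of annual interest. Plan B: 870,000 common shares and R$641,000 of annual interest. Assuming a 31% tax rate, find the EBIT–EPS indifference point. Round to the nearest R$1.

Set EPS_A = EPS_B: (EBIT − R$95,000)(1 − 0.31) ÷ 1,250,000 = (EBIT − R$641,000)(1 − 0.31) ÷ 870,000.
The (1 − t) factor cancels: (EBIT − 95,000) × 870,000 = (EBIT − 641,000) × 1,250,000.
EBIT × (1,250,000 − 870,000) = 641,000 × 1,250,000 − 95,000 × 870,000 = 718,600,000,000, so EBIT = 718,600,000,000 ÷ 380,000 = 1,891,052.63.

R$1,891,053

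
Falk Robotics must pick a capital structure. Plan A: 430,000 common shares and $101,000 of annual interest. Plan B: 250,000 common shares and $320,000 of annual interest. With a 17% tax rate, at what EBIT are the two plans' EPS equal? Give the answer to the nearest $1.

At indifference, (EBIT − 101,000)(1 − t)/430,000 = (EBIT − 320,000)(1 − t)/250,000.
Cancelling (1 − t) and cross-multiplying: 250,000·(EBIT − 101,000) = 430,000·(EBIT − 320,000).
EBIT × (430,000 − 250,000) = 320,000 × 430,000 − 101,000 × 250,000 = 112,350,000,000, so EBIT = 112,350,000,000 ÷ 180,000 = 624,166.67.

$624,167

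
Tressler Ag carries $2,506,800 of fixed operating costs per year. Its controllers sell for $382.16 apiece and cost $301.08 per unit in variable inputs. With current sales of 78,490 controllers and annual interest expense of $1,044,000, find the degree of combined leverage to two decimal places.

2.26

Total contribution margin = 78,490 × $81.08 = $6,363,969.20.
Subtracting fixed costs: EBIT = $6,363,969.20 − $2,506,800 = $3,857,169.20. Interest = $1,044,000.00, so EBIT − I = $2,813,169.20.
Degree of total leverage = total CM / (EBIT − interest) = $6,363,969.20 / $2,813,169.20 = 2.2622.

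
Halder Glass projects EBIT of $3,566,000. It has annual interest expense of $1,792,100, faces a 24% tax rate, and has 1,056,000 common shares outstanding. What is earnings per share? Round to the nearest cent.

$1.28

Interest = $1,792,100.00, so EBT = $3,566,000 − $1,792,100.00 = $1,773,900.00.
After tax at 24%: net income = $1,773,900.00 × 0.76 = $1,348,164.00.
Per share: $1,348,164.00 / 1,056,000 shares = $1.28.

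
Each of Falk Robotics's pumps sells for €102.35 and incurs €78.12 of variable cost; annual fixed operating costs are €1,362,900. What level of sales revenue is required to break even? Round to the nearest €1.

Contribution margin per unit = €102.35 − €78.12 = €24.23, a CM ratio of €24.23 ÷ €102.35 = 0.2367.
Break-even sales = FC ÷ CM ratio = €1,362,900 × €102.35 / €24.23 = €5,757,029.

€5,757,029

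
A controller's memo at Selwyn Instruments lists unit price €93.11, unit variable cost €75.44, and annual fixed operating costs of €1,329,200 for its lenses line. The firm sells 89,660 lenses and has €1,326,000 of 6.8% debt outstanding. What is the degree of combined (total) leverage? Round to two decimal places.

9.61

Total contribution margin = 89,660 × €17.67 = €1,584,292.20.
Operating income = contribution − fixed costs = €1,584,292.20 − €1,329,200 = €255,092.20. Interest = €90,168.00, so EBIT − I = €164,924.20.
DCL = contribution ÷ (EBIT − I) = €1,584,292.20 ÷ €164,924.20 = 9.6062.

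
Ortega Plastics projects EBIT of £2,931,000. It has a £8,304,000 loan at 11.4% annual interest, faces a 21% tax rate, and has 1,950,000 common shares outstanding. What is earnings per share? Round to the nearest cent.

£0.80

Pre-tax income = £2,931,000 − £946,656.00 = £1,984,344.00.
Net income = £1,984,344.00 × (1 − 0.21) = £1,567,631.76.
Per share: £1,567,631.76 / 1,950,000 shares = £0.80.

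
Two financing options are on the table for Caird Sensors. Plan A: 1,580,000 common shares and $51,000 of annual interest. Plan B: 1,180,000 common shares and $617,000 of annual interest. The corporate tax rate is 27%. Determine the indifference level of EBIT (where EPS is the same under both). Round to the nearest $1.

$2,286,700

Set EPS_A = EPS_B: (EBIT − $51,000)(1 − 0.27) ÷ 1,580,000 = (EBIT − $617,000)(1 − 0.27) ÷ 1,180,000.
Cancelling (1 − t) and cross-multiplying: 1,180,000·(EBIT − 51,000) = 1,580,000·(EBIT − 617,000).
EBIT × (1,580,000 − 1,180,000) = 617,000 × 1,580,000 − 51,000 × 1,180,000 = 914,680,000,000, so EBIT = 914,680,000,000 ÷ 400,000 = 2,286,700.00.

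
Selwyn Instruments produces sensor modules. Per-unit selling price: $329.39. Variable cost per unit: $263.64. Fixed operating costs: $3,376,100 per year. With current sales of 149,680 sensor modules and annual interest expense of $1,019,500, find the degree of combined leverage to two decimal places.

1.81

At 149,680 units, contribution = 149,680 × $65.75 = $9,841,460.00.
EBIT = $9,841,460.00 − $3,376,100 = $6,465,360.00. Interest = $1,019,500.00.
DOL = $9,841,460.00 ÷ $6,465,360.00 = 1.5222; DFL = $6,465,360.00 ÷ $5,445,860.00 = 1.1872.
Combined leverage = 1.5222 × 1.1872 = 1.8072.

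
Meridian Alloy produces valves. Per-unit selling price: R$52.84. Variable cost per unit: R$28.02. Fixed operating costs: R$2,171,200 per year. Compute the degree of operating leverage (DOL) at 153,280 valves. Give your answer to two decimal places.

2.33

Total contribution margin = 153,280 × R$24.82 = R$3,804,409.60.
Operating income = contribution − fixed costs = R$3,804,409.60 − R$2,171,200 = R$1,633,209.60.
Degree of operating leverage = R$3,804,409.60 / R$1,633,209.60 = 2.3294.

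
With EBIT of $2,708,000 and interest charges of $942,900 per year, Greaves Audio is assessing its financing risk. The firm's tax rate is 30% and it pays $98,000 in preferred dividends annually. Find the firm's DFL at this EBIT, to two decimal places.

Interest = $942,900.00.
Preferred dividends grossed up pre-tax: $98,000 / (1 − 0.30) = $140,000.00.
DFL = EBIT ÷ [EBIT − I − D_p/(1−t)] = $2,708,000 ÷ [$2,708,000 − $942,900.00 − $140,000.00] = $2,708,000 ÷ $1,625,100.00 = 1.6664.

1.67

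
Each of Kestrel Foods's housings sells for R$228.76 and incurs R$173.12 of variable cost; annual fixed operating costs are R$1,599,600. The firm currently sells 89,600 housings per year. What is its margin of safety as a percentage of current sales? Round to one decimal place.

Contribution margin per unit = R$228.76 − R$173.12 = R$55.64. Break-even units = R$1,599,600 ÷ R$55.64 = 28,749.10; break-even revenue = 28,749.10 × R$228.76 = R$6,576,644.43.
Actual sales revenue = 89,600 × R$228.76 = R$20,496,896.00.
Margin of safety = (R$20,496,896.00 − R$6,576,644.43) ÷ R$20,496,896.00 = 67.9%.

67.9%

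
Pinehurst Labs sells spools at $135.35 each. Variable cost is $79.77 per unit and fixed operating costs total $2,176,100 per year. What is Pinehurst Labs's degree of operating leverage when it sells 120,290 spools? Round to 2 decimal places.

Total contribution margin = 120,290 × $55.58 = $6,685,718.20.
Operating income = contribution − fixed costs = $6,685,718.20 − $2,176,100 = $4,509,618.20.
Degree of operating leverage = $6,685,718.20 / $4,509,618.20 = 1.4825.

1.48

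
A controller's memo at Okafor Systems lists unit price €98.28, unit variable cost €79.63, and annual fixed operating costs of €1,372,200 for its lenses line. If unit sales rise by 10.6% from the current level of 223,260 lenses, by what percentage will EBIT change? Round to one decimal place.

At 223,260 units, contribution = 223,260 × €18.65 = €4,163,799.00.
Operating income = contribution − fixed costs = €4,163,799.00 − €1,372,200 = €2,791,599.00.
So DOL = total CM / EBIT = €4,163,799.00 / €2,791,599.00 = 1.4915.
So EBIT moves 1.4915 × (+10.6%) = +15.8%.

+15.8%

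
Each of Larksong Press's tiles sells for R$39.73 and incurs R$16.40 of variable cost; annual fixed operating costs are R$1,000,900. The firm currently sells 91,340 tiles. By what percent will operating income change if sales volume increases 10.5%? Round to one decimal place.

+19.8%

Total contribution margin = 91,340 × R$23.33 = R$2,130,962.20.
Operating income = contribution − fixed costs = R$2,130,962.20 − R$1,000,900 = R$1,130,062.20.
Degree of operating leverage = R$2,130,962.20 / R$1,130,062.20 = 1.8857.
So EBIT moves 1.8857 × (+10.5%) = +19.8%.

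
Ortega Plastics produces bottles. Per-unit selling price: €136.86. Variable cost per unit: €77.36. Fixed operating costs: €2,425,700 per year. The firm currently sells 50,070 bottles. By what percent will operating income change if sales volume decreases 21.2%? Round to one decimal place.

Total contribution margin = 50,070 × €59.50 = €2,979,165.00.
Operating income = contribution − fixed costs = €2,979,165.00 − €2,425,700 = €553,465.00.
So DOL = total CM / EBIT = €2,979,165.00 / €553,465.00 = 5.3828.
%ΔEBIT = DOL × %ΔSales = 5.3828 × -21.2% = -114.1%.

-114.1%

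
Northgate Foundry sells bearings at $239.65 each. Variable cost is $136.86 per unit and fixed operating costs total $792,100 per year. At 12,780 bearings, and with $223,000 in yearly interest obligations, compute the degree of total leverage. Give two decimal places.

4.40

Total contribution margin = 12,780 × $102.79 = $1,313,656.20.
EBIT = $1,313,656.20 − $792,100 = $521,556.20. Interest = $223,000.00.
DOL = $1,313,656.20 ÷ $521,556.20 = 2.5187; DFL = $521,556.20 ÷ $298,556.20 = 1.7469.
Combined leverage = 2.5187 × 1.7469 = 4.3999.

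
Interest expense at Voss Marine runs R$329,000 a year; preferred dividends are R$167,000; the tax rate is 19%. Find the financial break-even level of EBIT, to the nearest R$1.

Preferred dividends are paid after tax, so their pre-tax equivalent is R$167,000 ÷ (1 − 0.19) = R$206,172.84.
EPS = 0 when EBIT covers interest plus the pre-tax preferred burden: R$329,000 + R$206,172.84 = R$535,172.84.

R$535,173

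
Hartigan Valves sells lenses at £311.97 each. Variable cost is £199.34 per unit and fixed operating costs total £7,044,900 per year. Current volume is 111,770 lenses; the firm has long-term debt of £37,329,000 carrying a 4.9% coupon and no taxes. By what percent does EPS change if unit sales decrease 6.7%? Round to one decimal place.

Contribution at this volume is 111,770 × £112.63 = £12,588,655.10.
Subtracting fixed costs: EBIT = £12,588,655.10 − £7,044,900 = £5,543,755.10.
Interest = £1,829,121.00, so EBIT − I = £3,714,634.10.
Degree of combined leverage = contribution ÷ (EBIT − I) = £12,588,655.10 ÷ £3,714,634.10 = 3.3889.
%ΔEPS = DCL × %ΔSales = 3.3889 × -6.7% = -22.7%.

-22.7%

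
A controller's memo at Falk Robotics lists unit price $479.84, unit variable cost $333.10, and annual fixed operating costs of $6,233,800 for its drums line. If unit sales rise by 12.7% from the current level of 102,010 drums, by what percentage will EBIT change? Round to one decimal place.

+21.8%

Contribution at this volume is 102,010 × $146.74 = $14,968,947.40.
EBIT = $14,968,947.40 − $6,233,800 = $8,735,147.40.
So DOL = total CM / EBIT = $14,968,947.40 / $8,735,147.40 = 1.7136.
%ΔEBIT = DOL × %ΔSales = 1.7136 × +12.7% = +21.8%.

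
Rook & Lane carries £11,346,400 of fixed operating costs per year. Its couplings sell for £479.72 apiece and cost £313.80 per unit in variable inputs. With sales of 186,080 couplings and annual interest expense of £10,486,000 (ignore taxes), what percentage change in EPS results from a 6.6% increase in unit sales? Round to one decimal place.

Contribution at this volume is 186,080 × £165.92 = £30,874,393.60.
EBIT = £30,874,393.60 − £11,346,400 = £19,527,993.60.
Interest = £10,486,000.00, so EBIT − I = £9,041,993.60.
Degree of combined leverage = contribution ÷ (EBIT − I) = £30,874,393.60 ÷ £9,041,993.60 = 3.4146.
EPS therefore changes by 3.4146 × (+6.6%) = +22.5%.

+22.5%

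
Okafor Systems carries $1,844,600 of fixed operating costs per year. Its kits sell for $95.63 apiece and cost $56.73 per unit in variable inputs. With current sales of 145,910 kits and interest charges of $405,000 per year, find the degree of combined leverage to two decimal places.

1.66

At 145,910 units, contribution = 145,910 × $38.90 = $5,675,899.00.
Subtracting fixed costs: EBIT = $5,675,899.00 − $1,844,600 = $3,831,299.00. Interest = $405,000.00, so EBIT − I = $3,426,299.00.
Degree of total leverage = total CM / (EBIT − interest) = $5,675,899.00 / $3,426,299.00 = 1.6566.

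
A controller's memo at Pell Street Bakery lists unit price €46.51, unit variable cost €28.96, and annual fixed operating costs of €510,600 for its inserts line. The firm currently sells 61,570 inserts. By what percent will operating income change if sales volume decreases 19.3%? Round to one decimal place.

Total contribution margin = 61,570 × €17.55 = €1,080,553.50.
Subtracting fixed costs: EBIT = €1,080,553.50 − €510,600 = €569,953.50.
So DOL = total CM / EBIT = €1,080,553.50 / €569,953.50 = 1.8959.
So EBIT moves 1.8959 × (-19.3%) = -36.6%.

-36.6%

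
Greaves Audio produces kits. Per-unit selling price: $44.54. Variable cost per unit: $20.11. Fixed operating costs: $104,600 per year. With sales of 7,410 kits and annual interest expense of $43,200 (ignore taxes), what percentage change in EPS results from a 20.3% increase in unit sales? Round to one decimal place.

Total contribution margin = 7,410 × $24.43 = $181,026.30.
Operating income = contribution − fixed costs = $181,026.30 − $104,600 = $76,426.30.
Interest = $43,200.00, so EBIT − I = $33,226.30.
Degree of combined leverage = contribution ÷ (EBIT − I) = $181,026.30 ÷ $33,226.30 = 5.4483.
EPS therefore changes by 5.4483 × (+20.3%) = +110.6%.

+110.6%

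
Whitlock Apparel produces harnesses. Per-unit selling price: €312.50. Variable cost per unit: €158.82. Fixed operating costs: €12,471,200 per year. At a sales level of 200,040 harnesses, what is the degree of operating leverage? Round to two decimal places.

Total contribution margin = 200,040 × €153.68 = €30,742,147.20.
Operating income = contribution − fixed costs = €30,742,147.20 − €12,471,200 = €18,270,947.20.
Degree of operating leverage = €30,742,147.20 / €18,270,947.20 = 1.6826.

1.68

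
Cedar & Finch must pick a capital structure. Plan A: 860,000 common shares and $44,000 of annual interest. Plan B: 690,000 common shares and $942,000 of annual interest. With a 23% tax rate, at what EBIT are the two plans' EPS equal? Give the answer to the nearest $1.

$4,586,824

Set EPS_A = EPS_B: (EBIT − $44,000)(1 − 0.23) ÷ 860,000 = (EBIT − $942,000)(1 − 0.23) ÷ 690,000.
The (1 − t) factor cancels: (EBIT − 44,000) × 690,000 = (EBIT − 942,000) × 860,000.
Solving, EBIT = (942,000·860,000 − 44,000·690,000) / (860,000 − 690,000) = 779,760,000,000 / 170,000 = 4,586,823.53.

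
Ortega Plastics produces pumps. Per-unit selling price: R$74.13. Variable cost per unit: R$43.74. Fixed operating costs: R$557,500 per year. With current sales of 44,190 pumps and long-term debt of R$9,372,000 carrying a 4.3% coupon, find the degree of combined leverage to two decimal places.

Total contribution margin = 44,190 × R$30.39 = R$1,342,934.10.
EBIT = R$1,342,934.10 − R$557,500 = R$785,434.10. Interest = R$402,996.00.
DOL = R$1,342,934.10 ÷ R$785,434.10 = 1.7098; DFL = R$785,434.10 ÷ R$382,438.10 = 2.0538.
Combined leverage = 1.7098 × 2.0538 = 3.5116.

3.51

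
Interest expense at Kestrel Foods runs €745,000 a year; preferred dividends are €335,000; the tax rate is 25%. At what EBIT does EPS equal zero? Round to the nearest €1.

€1,191,667

Grossing the preferred dividend up to pre-tax terms: €335,000 / (1 − 0.25) = €446,666.67.
EPS = 0 when EBIT covers interest plus the pre-tax preferred burden: €745,000 + €446,666.67 = €1,191,666.67.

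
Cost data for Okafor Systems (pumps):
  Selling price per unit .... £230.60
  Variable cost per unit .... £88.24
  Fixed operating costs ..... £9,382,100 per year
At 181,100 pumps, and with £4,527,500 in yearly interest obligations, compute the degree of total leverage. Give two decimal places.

Contribution at this volume is 181,100 × £142.36 = £25,781,396.00.
Subtracting fixed costs: EBIT = £25,781,396.00 − £9,382,100 = £16,399,296.00. Interest = £4,527,500.00, so EBIT − I = £11,871,796.00.
Degree of total leverage = total CM / (EBIT − interest) = £25,781,396.00 / £11,871,796.00 = 2.1717.

2.17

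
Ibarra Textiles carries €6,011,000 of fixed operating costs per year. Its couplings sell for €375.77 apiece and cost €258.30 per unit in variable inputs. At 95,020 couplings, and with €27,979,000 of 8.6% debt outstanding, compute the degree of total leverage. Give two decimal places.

4.07

At 95,020 units, contribution = 95,020 × €117.47 = €11,161,999.40.
Operating income = contribution − fixed costs = €11,161,999.40 − €6,011,000 = €5,150,999.40. Interest = €2,406,194.00.
DOL = €11,161,999.40 ÷ €5,150,999.40 = 2.1670; DFL = €5,150,999.40 ÷ €2,744,805.40 = 1.8766.
DCL = DOL × DFL = 2.1670 × 1.8766 = 4.0666.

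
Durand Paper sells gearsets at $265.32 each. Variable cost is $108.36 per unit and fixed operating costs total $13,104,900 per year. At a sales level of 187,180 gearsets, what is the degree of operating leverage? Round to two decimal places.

Contribution at this volume is 187,180 × $156.96 = $29,379,772.80.
Operating income = contribution − fixed costs = $29,379,772.80 − $13,104,900 = $16,274,872.80.
Degree of operating leverage = $29,379,772.80 / $16,274,872.80 = 1.8052.

1.81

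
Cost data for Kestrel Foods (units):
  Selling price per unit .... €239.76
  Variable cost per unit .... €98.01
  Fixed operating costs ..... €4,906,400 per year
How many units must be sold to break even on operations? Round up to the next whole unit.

Unit CM = price − variable cost = €239.76 − €98.01 = €141.75.
Break-even volume = fixed costs ÷ CM per unit = €4,906,400 ÷ €141.75 = 34,613.05, so 34,614 units.

34,614 units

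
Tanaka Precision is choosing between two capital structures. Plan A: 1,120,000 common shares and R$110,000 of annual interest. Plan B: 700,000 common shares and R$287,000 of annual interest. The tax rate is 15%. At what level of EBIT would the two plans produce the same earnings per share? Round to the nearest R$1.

Set EPS_A = EPS_B: (EBIT − R$110,000)(1 − 0.15) ÷ 1,120,000 = (EBIT − R$287,000)(1 − 0.15) ÷ 700,000.
The (1 − t) factor cancels: (EBIT − 110,000) × 700,000 = (EBIT − 287,000) × 1,120,000.
EBIT × (1,120,000 − 700,000) = 287,000 × 1,120,000 − 110,000 × 700,000 = 244,440,000,000, so EBIT = 244,440,000,000 ÷ 420,000 = 582,000.00.

R$582,000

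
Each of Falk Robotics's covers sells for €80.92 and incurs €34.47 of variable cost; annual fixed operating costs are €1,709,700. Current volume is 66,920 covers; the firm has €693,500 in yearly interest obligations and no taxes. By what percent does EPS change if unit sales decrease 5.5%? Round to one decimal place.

-24.2%

Contribution at this volume is 66,920 × €46.45 = €3,108,434.00.
Subtracting fixed costs: EBIT = €3,108,434.00 − €1,709,700 = €1,398,734.00.
After interest of €693,500.00, pre-tax earnings = €705,234.00.
DCL = total CM / (EBIT − I) = €3,108,434.00 / €705,234.00 = 4.4077.
%ΔEPS = DCL × %ΔSales = 4.4077 × -5.5% = -24.2%.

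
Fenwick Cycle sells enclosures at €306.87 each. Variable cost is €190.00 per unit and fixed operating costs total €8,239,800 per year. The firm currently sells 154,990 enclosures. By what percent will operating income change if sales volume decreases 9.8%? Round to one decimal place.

Total contribution margin = 154,990 × €116.87 = €18,113,681.30.
EBIT = €18,113,681.30 − €8,239,800 = €9,873,881.30.
So DOL = total CM / EBIT = €18,113,681.30 / €9,873,881.30 = 1.8345.
%ΔEBIT = DOL × %ΔSales = 1.8345 × -9.8% = -18.0%.

-18.0%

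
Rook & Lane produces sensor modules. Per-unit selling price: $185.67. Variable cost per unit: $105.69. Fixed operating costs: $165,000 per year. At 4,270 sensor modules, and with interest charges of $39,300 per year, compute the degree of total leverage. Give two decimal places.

2.49

Total contribution margin = 4,270 × $79.98 = $341,514.60.
Operating income = contribution − fixed costs = $341,514.60 − $165,000 = $176,514.60. Interest = $39,300.00.
DOL = $341,514.60 ÷ $176,514.60 = 1.9348; DFL = $176,514.60 ÷ $137,214.60 = 1.2864.
DCL = DOL × DFL = 1.9348 × 1.2864 = 2.4889.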